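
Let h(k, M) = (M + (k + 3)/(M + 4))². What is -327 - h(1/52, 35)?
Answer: -6405353137/4112784 ≈ -1557.4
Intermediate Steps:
h(k, M) = (M + (3 + k)/(4 + M))²
-327 - h(1/52, 35) = -327 - (3 + 1/52 + 35² + 4*35)²/(4 + 35)² = -327 - (3 + 1/52 + 1225 + 140)²/39² = -327 - (71137/52)²/1521 = -327 - 5060472769/(1521*2704) = -327 - 1*5060472769/4112784 = -327 - 5060472769/4112784 = -6405353137/4112784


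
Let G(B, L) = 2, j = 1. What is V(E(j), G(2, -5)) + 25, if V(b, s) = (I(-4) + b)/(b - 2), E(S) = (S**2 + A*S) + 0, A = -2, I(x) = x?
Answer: 80/3 ≈ 26.667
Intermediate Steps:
E(S) = S**2 - 2*S (E(S) = (S**2 - 2*S) + 0 = S**2 - 2*S)
V(b, s) = (-4 + b)/(-2 + b) (V(b, s) = (-4 + b)/(b - 2) = (-4 + b)/(-2 + b))
V(E(j), G(2, -5)) + 25 = (-4 + 1*(-2 + 1))/(-2 + 1*(-2 + 1)) + 25 = (-4 + 1*(-1))/(-2 + 1*(-1)) + 25 = (-4 - 1)/(-2 - 1) + 25 = -5/(-3) + 25 = -1/3*(-5) + 25 = 5/3 + 25 = 80/3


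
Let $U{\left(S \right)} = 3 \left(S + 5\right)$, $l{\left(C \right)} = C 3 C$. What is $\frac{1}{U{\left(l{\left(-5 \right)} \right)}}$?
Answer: $\frac{1}{240} \approx 0.0041667$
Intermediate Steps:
$l{\left(C \right)} = 3 C^{2}$ ($l{\left(C \right)} = 3 C C = 3 C^{2}$)
$U{\left(S \right)} = 15 + 3 S$ ($U{\left(S \right)} = 3 \left(5 + S\right) = 15 + 3 S$)
$\frac{1}{U{\left(l{\left(-5 \right)} \right)}} = \frac{1}{15 + 3 \cdot 3 \left(-5\right)^{2}} = \frac{1}{15 + 3 \cdot 3 \cdot 25} = \frac{1}{15 + 3 \cdot 75} = \frac{1}{15 + 225} = \frac{1}{240}$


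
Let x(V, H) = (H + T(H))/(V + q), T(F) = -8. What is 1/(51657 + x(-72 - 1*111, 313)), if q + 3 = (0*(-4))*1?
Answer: 186/9607897 ≈ 1.9359e-5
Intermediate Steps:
q = -3 (q = -3 + (0*(-4))*1 = -3 + 0*1 = -3 + 0 = -3)
x(V, H) = (-8 + H)/(-3 + V) (x(V, H) = (H - 8)/(V - 3) = (-8 + H)/(-3 + V))
1/(51657 + x(-72 - 1*111, 313)) = 1/(51657 + (-8 + 313)/(-3 + (-72 - 1*111))) = 1/(51657 + 305/(-3 + (-72 - 111))) = 1/(51657 + 305/(-3 - 183)) = 1/(51657 + 305/(-186)) = 1/(51657 - 1/186*305) = 1/(51657 - 305/186) = 1/(9607897/186) = 186/9607897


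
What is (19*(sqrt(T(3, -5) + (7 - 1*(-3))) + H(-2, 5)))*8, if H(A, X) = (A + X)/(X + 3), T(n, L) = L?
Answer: 57 + 152*sqrt(5) ≈ 396.88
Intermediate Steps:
H(A, X) = (A + X)/(3 + X)
(19*(sqrt(T(3, -5) + (7 - 1*(-3))) + H(-2, 5)))*8 = (19*(sqrt(-5 + (7 - 1*(-3))) + (-2 + 5)/(3 + 5)))*8 = (19*(sqrt(-5 + (7 + 3)) + 3/8))*8 = (19*(sqrt(-5 + 10) + (1/8)*3))*8 = (19*(sqrt(5) + 3/8))*8 = (19*(3/8 + sqrt(5)))*8 = (57/8 + 19*sqrt(5))*8 = 57 + 152*sqrt(5)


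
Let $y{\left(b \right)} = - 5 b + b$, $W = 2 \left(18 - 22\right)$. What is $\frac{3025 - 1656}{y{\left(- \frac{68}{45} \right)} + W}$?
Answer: $- \frac{61605}{88} \approx -700.06$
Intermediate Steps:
$W = -8$ ($W = 2 \left(-4\right) = -8$)
$y{\left(b \right)} = - 4 b$
$\frac{3025 - 1656}{y{\left(- \frac{68}{45} \right)} + W} = \frac{3025 - 1656}{- 4 \left(- \frac{68}{45}\right) - 8} = \frac{1369}{- 4 \left(\left(-68\right) \frac{1}{45}\right) - 8} = \frac{1369}{\left(-4\right) \left(- \frac{68}{45}\right) - 8} = \frac{1369}{\frac{272}{45} - 8} = \frac{1369}{- \frac{88}{45}} = 1369 \left(- \frac{45}{88}\right) = - \frac{61605}{88}$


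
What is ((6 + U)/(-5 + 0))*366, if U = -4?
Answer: -732/5 ≈ -146.40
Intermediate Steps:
((6 + U)/(-5 + 0))*366 = ((6 - 4)/(-5 + 0))*366 = (2/(-5))*366 = (2*(-⅕))*366 = -⅖*366 = -732/5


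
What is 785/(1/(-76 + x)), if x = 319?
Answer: 190755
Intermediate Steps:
785/(1/(-76 + x)) = 785/(1/(-76 + 319)) = 785/(1/243) = 785*243 = 190755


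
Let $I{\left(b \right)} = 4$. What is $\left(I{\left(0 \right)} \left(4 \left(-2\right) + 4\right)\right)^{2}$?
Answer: $256$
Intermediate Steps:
$\left(I{\left(0 \right)} \left(4 \left(-2\right) + 4\right)\right)^{2} = \left(4 \left(4 \left(-2\right) + 4\right)\right)^{2} = \left(4 \left(-8 + 4\right)\right)^{2} = \left(4 \left(-4\right)\right)^{2} = \left(-16\right)^{2} = 256$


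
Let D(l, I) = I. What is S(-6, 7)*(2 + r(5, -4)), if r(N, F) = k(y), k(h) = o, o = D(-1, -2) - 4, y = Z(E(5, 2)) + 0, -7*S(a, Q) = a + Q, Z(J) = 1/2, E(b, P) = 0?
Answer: 4/7 ≈ 0.57143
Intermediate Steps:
Z(J) = ½
S(a, Q) = -Q/7 - a/7 (S(a, Q) = -(a + Q)/7 = -(Q + a)/7 = -Q/7 - a/7)
y = ½ (y = ½ + 0 = ½ ≈ 0.50000)
o = -6 (o = -2 - 4 = -6)
k(h) = -6
r(N, F) = -6
S(-6, 7)*(2 + r(5, -4)) = (-⅐*7 - ⅐*(-6))*(2 - 6) = (-1 + 6/7)*(-4) = -⅐*(-4) = 4/7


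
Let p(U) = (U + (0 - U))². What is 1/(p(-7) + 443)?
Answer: 1/443 ≈ 0.0022573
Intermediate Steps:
p(U) = 0 (p(U) = (U - U)² = 0² = 0)
1/(p(-7) + 443) = 1/(0 + 443) = 1/443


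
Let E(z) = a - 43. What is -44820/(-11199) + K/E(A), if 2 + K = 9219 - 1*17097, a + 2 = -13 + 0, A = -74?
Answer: 15141280/108257 ≈ 139.86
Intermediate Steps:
a = -15 (a = -2 + (-13 + 0) = -2 - 13 = -15)
E(z) = -58 (E(z) = -15 - 43 = -58)
K = -7880 (K = -2 + (9219 - 1*17097) = -2 + (9219 - 17097) = -2 - 7878 = -7880)
-44820/(-11199) + K/E(A) = -44820/(-11199) - 7880/(-58) = -44820*(-1/11199) - 7880*(-1/58) = 14940/3733 + 3940/29 = 15141280/108257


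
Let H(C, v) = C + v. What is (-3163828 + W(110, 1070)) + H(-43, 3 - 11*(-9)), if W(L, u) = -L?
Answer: -3163879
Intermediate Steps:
(-3163828 + W(110, 1070)) + H(-43, 3 - 11*(-9)) = (-3163828 - 1*110) + (-43 + (3 - 11*(-9))) = (-3163828 - 110) + (-43 + (3 + 99)) = -3163938 + (-43 + 102) = -3163938 + 59 = -3163879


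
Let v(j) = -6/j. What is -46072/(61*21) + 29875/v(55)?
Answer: -233902173/854 ≈ -2.7389e+5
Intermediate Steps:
-46072/(61*21) + 29875/v(55) = -46072/(61*21) + 29875/((-6/55)) = -46072/1281 + 29875/((-6*1/55)) = -46072*1/1281 + 29875/(-6/55) = -46072/1281 + 29875*(-55/6) = -46072/1281 - 1643125/6 = -233902173/854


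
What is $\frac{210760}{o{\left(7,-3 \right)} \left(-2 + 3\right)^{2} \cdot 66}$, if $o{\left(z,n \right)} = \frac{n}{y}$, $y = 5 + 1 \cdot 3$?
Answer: $- \frac{76640}{9} \approx -8515.6$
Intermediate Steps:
$y = 8$ ($y = 5 + 3 = 8$)
$o{\left(z,n \right)} = \frac{n}{8}$
$\frac{210760}{o{\left(7,-3 \right)} \left(-2 + 3\right)^{2} \cdot 66} = \frac{210760}{\frac{1}{8} \left(-3\right) \left(-2 + 3\right)^{2} \cdot 66} = \frac{210760}{- \frac{3 \cdot 1^{2}}{8} \cdot 66} = \frac{210760}{\left(- \frac{3}{8}\right) 1 \cdot 66} = \frac{210760}{\left(- \frac{3}{8}\right) 66} = \frac{210760}{- \frac{99}{4}} = 210760 \left(- \frac{4}{99}\right) = - \frac{76640}{9}$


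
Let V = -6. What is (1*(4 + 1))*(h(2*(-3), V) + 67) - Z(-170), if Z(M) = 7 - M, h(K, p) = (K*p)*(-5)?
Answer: -742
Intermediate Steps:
h(K, p) = -5*K*p
(1*(4 + 1))*(h(2*(-3), V) + 67) - Z(-170) = (1*(4 + 1))*(-5*2*(-3)*(-6) + 67) - (7 - 1*(-170)) = (1*5)*(-5*(-6)*(-6) + 67) - (7 + 170) = 5*(-180 + 67) - 1*177 = 5*(-113) - 177 = -565 - 177 = -742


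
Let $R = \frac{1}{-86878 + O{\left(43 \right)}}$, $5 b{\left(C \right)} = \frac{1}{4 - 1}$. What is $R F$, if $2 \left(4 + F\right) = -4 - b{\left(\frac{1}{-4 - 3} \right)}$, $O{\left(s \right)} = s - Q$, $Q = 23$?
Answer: $\frac{181}{2605740} \approx 6.9462 \cdot 10^{-5}$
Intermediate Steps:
$O{\left(s \right)} = -23 + s$ ($O{\left(s \right)} = s - 23 = -23 + s$)
$b{\left(C \right)} = \frac{1}{15}$ ($b{\left(C \right)} = \frac{1}{5 \left(4 - 1\right)} = \frac{1}{5 \cdot 3} = \frac{1}{5} \cdot \frac{1}{3} = \frac{1}{15}$)
$F = - \frac{181}{30}$ ($F = -4 + \frac{-4 - \frac{1}{15}}{2} = -4 + \frac{1}{2} \left(- \frac{61}{15}\right) = -4 - \frac{61}{30} = - \frac{181}{30} \approx -6.0333$)
$R = - \frac{1}{86858}$ ($R = \frac{1}{-86878 + \left(-23 + 43\right)} = \frac{1}{-86878 + 20} = \frac{1}{-86858} = - \frac{1}{86858} \approx -1.1513 \cdot 10^{-5}$)
$R F = \left(- \frac{1}{86858}\right) \left(- \frac{181}{30}\right) = \frac{181}{2605740}$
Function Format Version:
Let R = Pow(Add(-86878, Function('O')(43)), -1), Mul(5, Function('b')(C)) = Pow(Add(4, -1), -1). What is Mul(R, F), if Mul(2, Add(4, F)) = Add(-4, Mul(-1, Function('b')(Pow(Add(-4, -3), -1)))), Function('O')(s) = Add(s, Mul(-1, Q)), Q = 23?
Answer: Rational(181, 2605740) ≈ 6.9462e-5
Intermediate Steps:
Function('O')(s) = Add(-23, s) (Function('O')(s) = Add(s, Mul(-1, 23)) = Add(s, -23) = Add(-23, s))
Function('b')(C) = Rational(1, 15) (Function('b')(C) = Mul(Rational(1, 5), Pow(Add(4, -1), -1)) = Mul(Rational(1, 5), Pow(3, -1)) = Mul(Rational(1, 5), Rational(1, 3)) = Rational(1, 15))
F = Rational(-181, 30) (F = Add(-4, Mul(Rational(1, 2), Add(-4, Mul(-1, Rational(1, 15))))) = Add(-4, Mul(Rational(1, 2), Add(-4, Rational(-1, 15)))) = Add(-4, Mul(Rational(1, 2), Rational(-61, 15))) = Add(-4, Rational(-61, 30)) = Rational(-181, 30) ≈ -6.0333)
R = Rational(-1, 86858) (R = Pow(Add(-86878, Add(-23, 43)), -1) = Pow(Add(-86878, 20), -1) = Pow(-86858, -1) = Rational(-1, 86858) ≈ -1.1513e-5)
Mul(R, F) = Mul(Rational(-1, 86858), Rational(-181, 30)) = Rational(181, 2605740)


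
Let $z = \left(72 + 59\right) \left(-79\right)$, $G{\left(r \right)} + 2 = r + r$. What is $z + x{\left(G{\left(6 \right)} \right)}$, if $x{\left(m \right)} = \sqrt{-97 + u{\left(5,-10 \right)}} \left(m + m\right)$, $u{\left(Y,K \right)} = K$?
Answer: $-10349 + 20 i \sqrt{107} \approx -10349.0 + 206.88 i$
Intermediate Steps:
$G{\left(r \right)} = -2 + 2 r$ ($G{\left(r \right)} = -2 + \left(r + r\right) = -2 + 2 r$)
$x{\left(m \right)} = 2 i m \sqrt{107}$ ($x{\left(m \right)} = \sqrt{-97 - 10} \left(m + m\right) = \sqrt{-107} \cdot 2 m = i \sqrt{107} \cdot 2 m = 2 i m \sqrt{107}$)
$z = -10349$ ($z = 131 \left(-79\right) = -10349$)
$z + x{\left(G{\left(6 \right)} \right)} = -10349 + 2 i \left(-2 + 2 \cdot 6\right) \sqrt{107} = -10349 + 2 i \left(-2 + 12\right) \sqrt{107} = -10349 + 2 i 10 \sqrt{107} = -10349 + 20 i \sqrt{107}$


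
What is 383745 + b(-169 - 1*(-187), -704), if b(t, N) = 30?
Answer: 383775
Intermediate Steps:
383745 + b(-169 - 1*(-187), -704) = 383745 + 30 = 383775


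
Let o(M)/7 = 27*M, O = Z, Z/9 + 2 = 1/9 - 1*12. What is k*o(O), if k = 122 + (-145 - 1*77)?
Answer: 2362500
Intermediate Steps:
Z = -125 (Z = -18 + 9*(1/9 - 1*12) = -18 + 9*(⅑ - 12) = -18 + 9*(-107/9) = -18 - 107 = -125)
O = -125
o(M) = 189*M (o(M) = 7*(27*M) = 189*M)
k = -100 (k = 122 + (-145 - 77) = 122 - 222 = -100)
k*o(O) = -18900*(-125) = -100*(-23625) = 2362500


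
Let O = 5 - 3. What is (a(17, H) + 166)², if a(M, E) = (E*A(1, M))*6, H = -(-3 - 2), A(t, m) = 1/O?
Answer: 32761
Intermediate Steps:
O = 2
A(t, m) = ½ (A(t, m) = 1/2 = ½)
H = 5 (H = -1*(-5) = 5)
a(M, E) = 3*E (a(M, E) = (E*(½))*6 = (E/2)*6 = 3*E)
(a(17, H) + 166)² = (3*5 + 166)² = (15 + 166)² = 181² = 32761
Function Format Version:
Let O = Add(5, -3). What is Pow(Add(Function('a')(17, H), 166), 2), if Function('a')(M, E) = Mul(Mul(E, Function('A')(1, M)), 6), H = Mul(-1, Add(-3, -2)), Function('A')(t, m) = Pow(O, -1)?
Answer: 32761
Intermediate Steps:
O = 2
Function('A')(t, m) = Rational(1, 2) (Function('A')(t, m) = Pow(2, -1) = Rational(1, 2))
H = 5 (H = Mul(-1, -5) = 5)
Function('a')(M, E) = Mul(3, E) (Function('a')(M, E) = Mul(Mul(E, Rational(1, 2)), 6) = Mul(Mul(Rational(1, 2), E), 6) = Mul(3, E))
Pow(Add(Function('a')(17, H), 166), 2) = Pow(Add(Mul(3, 5), 166), 2) = Pow(Add(15, 166), 2) = Pow(181, 2) = 32761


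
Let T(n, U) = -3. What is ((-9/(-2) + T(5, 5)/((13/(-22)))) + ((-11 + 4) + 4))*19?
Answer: 3249/26 ≈ 124.96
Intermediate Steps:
((-9/(-2) + T(5, 5)/((13/(-22)))) + ((-11 + 4) + 4))*19 = ((-9/(-2) - 3/(13/(-22))) + ((-11 + 4) + 4))*19 = ((-9*(-½) - 3/(13*(-1/22))) + (-7 + 4))*19 = ((9/2 - 3/(-13/22)) - 3)*19 = ((9/2 - 3*(-22/13)) - 3)*19 = ((9/2 + 66/13) - 3)*19 = (249/26 - 3)*19 = (171/26)*19 = 3249/26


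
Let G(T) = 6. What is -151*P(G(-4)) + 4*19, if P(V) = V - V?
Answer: 76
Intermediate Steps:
P(V) = 0
-151*P(G(-4)) + 4*19 = -151*0 + 4*19 = 0 + 76 = 76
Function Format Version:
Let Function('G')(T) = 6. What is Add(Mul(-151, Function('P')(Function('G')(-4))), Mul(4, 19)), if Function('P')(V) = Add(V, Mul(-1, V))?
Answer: 76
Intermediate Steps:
Function('P')(V) = 0
Add(Mul(-151, Function('P')(Function('G')(-4))), Mul(4, 19)) = Add(Mul(-151, 0), Mul(4, 19)) = Add(0, 76) = 76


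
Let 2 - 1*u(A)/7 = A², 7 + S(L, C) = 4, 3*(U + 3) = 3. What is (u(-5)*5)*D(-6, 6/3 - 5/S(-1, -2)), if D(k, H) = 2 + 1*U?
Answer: 0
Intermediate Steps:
U = -2 (U = -3 + (⅓)*3 = -3 + 1 = -2)
S(L, C) = -3 (S(L, C) = -7 + 4 = -3)
u(A) = 14 - 7*A²
D(k, H) = 0 (D(k, H) = 2 + 1*(-2) = 2 - 2 = 0)
(u(-5)*5)*D(-6, 6/3 - 5/S(-1, -2)) = ((14 - 7*(-5)²)*5)*0 = ((14 - 7*25)*5)*0 = ((14 - 175)*5)*0 = -161*5*0 = -805*0 = 0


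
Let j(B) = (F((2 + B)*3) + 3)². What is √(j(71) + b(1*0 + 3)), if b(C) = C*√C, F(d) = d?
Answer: √(49284 + 3*√3) ≈ 222.01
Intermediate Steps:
b(C) = C^(3/2)
j(B) = (9 + 3*B)² (j(B) = ((2 + B)*3 + 3)² = ((6 + 3*B) + 3)² = (9 + 3*B)²)
√(j(71) + b(1*0 + 3)) = √(9*(3 + 71)² + (1*0 + 3)^(3/2)) = √(9*74² + (0 + 3)^(3/2)) = √(9*5476 + 3^(3/2)) = √(49284 + 3*√3)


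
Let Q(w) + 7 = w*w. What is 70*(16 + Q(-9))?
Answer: 6300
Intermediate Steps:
Q(w) = -7 + w² (Q(w) = -7 + w*w = -7 + w²)
70*(16 + Q(-9)) = 70*(16 + (-7 + (-9)²)) = 70*(16 + (-7 + 81)) = 70*(16 + 74) = 70*90 = 6300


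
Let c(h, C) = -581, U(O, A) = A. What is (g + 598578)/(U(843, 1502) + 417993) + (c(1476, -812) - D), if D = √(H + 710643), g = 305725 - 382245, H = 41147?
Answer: -243204537/419495 - √751790 ≈ -1446.8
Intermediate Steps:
g = -76520
D = √751790 (D = √(41147 + 710643) = √751790 ≈ 867.06)
(g + 598578)/(U(843, 1502) + 417993) + (c(1476, -812) - D) = (-76520 + 598578)/(1502 + 417993) + (-581 - √751790) = 522058/419495 + (-581 - √751790) = -243204537/419495 - √751790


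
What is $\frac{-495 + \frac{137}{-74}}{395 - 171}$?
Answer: $- \frac{36767}{16576} \approx -2.2181$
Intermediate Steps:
$\frac{-495 + \frac{137}{-74}}{395 - 171} = \frac{-495 + 137 \left(- \frac{1}{74}\right)}{224} = \frac{-495 - \frac{137}{74}}{224} = \frac{1}{224} \left(- \frac{36767}{74}\right) = - \frac{36767}{16576}$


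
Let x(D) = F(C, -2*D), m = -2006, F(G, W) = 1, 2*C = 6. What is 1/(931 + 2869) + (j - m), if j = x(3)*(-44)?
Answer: 7455601/3800 ≈ 1962.0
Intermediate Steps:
C = 3 (C = (½)*6 = 3)
x(D) = 1
j = -44 (j = 1*(-44) = -44)
1/(931 + 2869) + (j - m) = 1/(931 + 2869) + (-44 - 1*(-2006)) = 1/3800 + (-44 + 2006) = 1/3800 + 1962 = 7455601/3800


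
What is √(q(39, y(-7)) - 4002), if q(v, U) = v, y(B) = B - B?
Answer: I*√3963 ≈ 62.952*I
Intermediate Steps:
y(B) = 0
√(q(39, y(-7)) - 4002) = √(39 - 4002) = √(-3963) = I*√3963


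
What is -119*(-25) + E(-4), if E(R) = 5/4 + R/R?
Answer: 11909/4 ≈ 2977.3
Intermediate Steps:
E(R) = 9/4 (E(R) = 5*(¼) + 1 = 5/4 + 1 = 9/4)
-119*(-25) + E(-4) = -119*(-25) + 9/4 = 2975 + 9/4 = 11909/4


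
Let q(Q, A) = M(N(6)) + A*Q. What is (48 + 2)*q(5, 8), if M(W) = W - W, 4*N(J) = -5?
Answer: 2000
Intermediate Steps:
N(J) = -5/4 (N(J) = (¼)*(-5) = -5/4)
M(W) = 0
q(Q, A) = A*Q (q(Q, A) = 0 + A*Q = A*Q)
(48 + 2)*q(5, 8) = (48 + 2)*(8*5) = 50*40 = 2000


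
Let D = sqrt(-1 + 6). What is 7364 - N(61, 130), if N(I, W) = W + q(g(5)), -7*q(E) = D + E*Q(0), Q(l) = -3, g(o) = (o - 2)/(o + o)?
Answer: 506371/70 + sqrt(5)/7 ≈ 7234.2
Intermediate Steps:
D = sqrt(5) ≈ 2.2361
g(o) = (-2 + o)/(2*o) (g(o) = (-2 + o)/((2*o)) = (-2 + o)*(1/(2*o)) = (-2 + o)/(2*o))
q(E) = -sqrt(5)/7 + 3*E/7 (q(E) = -(sqrt(5) + E*(-3))/7 = -(sqrt(5) - 3*E)/7 = -sqrt(5)/7 + 3*E/7)
N(I, W) = 9/70 + W - sqrt(5)/7 (N(I, W) = W + (-sqrt(5)/7 + 3*((1/2)*(-2 + 5)/5)/7) = W + (-sqrt(5)/7 + 3*((1/2)*(1/5)*3)/7) = W + (-sqrt(5)/7 + (3/7)*(3/10)) = W + (-sqrt(5)/7 + 9/70) = W + (9/70 - sqrt(5)/7) = 9/70 + W - sqrt(5)/7)
7364 - N(61, 130) = 7364 - (9/70 + 130 - sqrt(5)/7) = 7364 - (9109/70 - sqrt(5)/7) = 7364 + (-9109/70 + sqrt(5)/7) = 506371/70 + sqrt(5)/7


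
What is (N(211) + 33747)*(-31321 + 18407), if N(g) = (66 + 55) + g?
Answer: -440096206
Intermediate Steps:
N(g) = 121 + g
(N(211) + 33747)*(-31321 + 18407) = ((121 + 211) + 33747)*(-31321 + 18407) = (332 + 33747)*(-12914) = 34079*(-12914) = -440096206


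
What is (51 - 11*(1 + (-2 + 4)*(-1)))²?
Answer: 3844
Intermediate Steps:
(51 - 11*(1 + (-2 + 4)*(-1)))² = (51 - 11*(1 + 2*(-1)))² = (51 - 11*(1 - 2))² = (51 - 11*(-1))² = (51 + 11)² = 62² = 3844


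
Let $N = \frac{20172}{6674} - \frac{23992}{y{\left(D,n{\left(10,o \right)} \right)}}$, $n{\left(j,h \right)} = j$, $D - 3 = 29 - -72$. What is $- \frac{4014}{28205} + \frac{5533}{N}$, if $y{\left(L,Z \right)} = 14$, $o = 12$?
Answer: $- \frac{761152930567}{225414642050} \approx -3.3767$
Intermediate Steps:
$D = 104$ ($D = 3 + \left(29 - -72\right) = 3 + \left(29 + 72\right) = 3 + 101 = 104$)
$N = - \frac{39960050}{23359}$ ($N = \frac{20172}{6674} - \frac{23992}{14} = 20172 \cdot \frac{1}{6674} - \frac{11996}{7} = \frac{10086}{3337} - \frac{11996}{7} = - \frac{39960050}{23359} \approx -1710.7$)
$- \frac{4014}{28205} + \frac{5533}{N} = - \frac{4014}{28205} + \frac{5533}{- \frac{39960050}{23359}} = \left(-4014\right) \frac{1}{28205} + 5533 \left(- \frac{23359}{39960050}\right) = - \frac{4014}{28205} - \frac{129245347}{39960050} = - \frac{761152930567}{225414642050}$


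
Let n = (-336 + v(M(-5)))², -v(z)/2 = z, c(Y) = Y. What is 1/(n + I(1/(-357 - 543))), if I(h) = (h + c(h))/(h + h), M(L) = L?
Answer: 1/106277 ≈ 9.4094e-6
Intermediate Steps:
v(z) = -2*z
I(h) = 1 (I(h) = (h + h)/(h + h) = (2*h)/((2*h)) = (2*h)*(1/(2*h)) = 1)
n = 106276 (n = (-336 - 2*(-5))² = (-336 + 10)² = (-326)² = 106276)
1/(n + I(1/(-357 - 543))) = 1/(106276 + 1) = 1/106277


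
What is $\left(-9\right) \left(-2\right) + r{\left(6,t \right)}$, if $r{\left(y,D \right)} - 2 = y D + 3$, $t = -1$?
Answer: $17$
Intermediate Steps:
$r{\left(y,D \right)} = 5 + D y$ ($r{\left(y,D \right)} = 2 + \left(y D + 3\right) = 2 + \left(D y + 3\right) = 2 + \left(3 + D y\right) = 5 + D y$)
$\left(-9\right) \left(-2\right) + r{\left(6,t \right)} = \left(-9\right) \left(-2\right) + \left(5 - 6\right) = 18 + \left(5 - 6\right) = 18 - 1 = 17$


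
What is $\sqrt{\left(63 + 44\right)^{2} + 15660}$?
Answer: $\sqrt{27109} \approx 164.65$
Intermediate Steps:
$\sqrt{\left(63 + 44\right)^{2} + 15660} = \sqrt{107^{2} + 15660} = \sqrt{11449 + 15660} = \sqrt{27109}$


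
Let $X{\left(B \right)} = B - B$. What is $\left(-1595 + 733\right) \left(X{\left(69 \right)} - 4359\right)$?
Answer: $3757458$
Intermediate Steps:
$X{\left(B \right)} = 0$
$\left(-1595 + 733\right) \left(X{\left(69 \right)} - 4359\right) = \left(-1595 + 733\right) \left(0 - 4359\right) = \left(-862\right) \left(-4359\right) = 3757458$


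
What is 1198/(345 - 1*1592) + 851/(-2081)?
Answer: -3554235/2595007 ≈ -1.3696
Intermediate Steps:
1198/(345 - 1*1592) + 851/(-2081) = 1198/(345 - 1592) + 851*(-1/2081) = 1198/(-1247) - 851/2081 = 1198*(-1/1247) - 851/2081 = -1198/1247 - 851/2081 = -3554235/2595007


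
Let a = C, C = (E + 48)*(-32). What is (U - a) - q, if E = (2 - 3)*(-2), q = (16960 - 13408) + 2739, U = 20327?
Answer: 15636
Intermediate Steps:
q = 6291 (q = 3552 + 2739 = 6291)
E = 2 (E = -1*(-2) = 2)
C = -1600 (C = (2 + 48)*(-32) = 50*(-32) = -1600)
a = -1600
(U - a) - q = (20327 - 1*(-1600)) - 1*6291 = (20327 + 1600) - 6291 = 21927 - 6291 = 15636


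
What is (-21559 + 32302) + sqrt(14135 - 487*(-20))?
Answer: 10743 + 5*sqrt(955) ≈ 10898.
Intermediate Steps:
(-21559 + 32302) + sqrt(14135 - 487*(-20)) = 10743 + sqrt(14135 + 9740) = 10743 + sqrt(23875) = 10743 + 5*sqrt(955)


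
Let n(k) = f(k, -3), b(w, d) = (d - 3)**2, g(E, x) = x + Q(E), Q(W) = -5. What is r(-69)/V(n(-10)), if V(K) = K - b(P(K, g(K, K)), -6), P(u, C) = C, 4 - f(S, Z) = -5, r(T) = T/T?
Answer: -1/72 ≈ -0.013889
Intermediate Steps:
r(T) = 1
f(S, Z) = 9 (f(S, Z) = 4 - 1*(-5) = 4 + 5 = 9)
g(E, x) = -5 + x (g(E, x) = x - 5 = -5 + x)
b(w, d) = (-3 + d)**2
n(k) = 9
V(K) = -81 + K (V(K) = K - (-3 - 6)**2 = K - 1*(-9)**2 = K - 1*81 = K - 81 = -81 + K)
r(-69)/V(n(-10)) = 1/(-81 + 9) = 1/(-72) = 1*(-1/72) = -1/72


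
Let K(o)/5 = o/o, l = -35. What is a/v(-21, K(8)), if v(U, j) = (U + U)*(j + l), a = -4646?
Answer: -2323/630 ≈ -3.6873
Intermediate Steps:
K(o) = 5 (K(o) = 5*(o/o) = 5*1 = 5)
v(U, j) = 2*U*(-35 + j) (v(U, j) = (U + U)*(j - 35) = (2*U)*(-35 + j) = 2*U*(-35 + j))
a/v(-21, K(8)) = -4646*(-1/(42*(-35 + 5))) = -4646/(2*(-21)*(-30)) = -4646/1260 = -4646*1/1260 = -2323/630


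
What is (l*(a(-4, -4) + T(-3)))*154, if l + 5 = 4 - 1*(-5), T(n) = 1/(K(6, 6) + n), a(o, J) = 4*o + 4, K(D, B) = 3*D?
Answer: -110264/15 ≈ -7350.9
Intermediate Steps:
a(o, J) = 4 + 4*o
T(n) = 1/(18 + n) (T(n) = 1/(3*6 + n) = 1/(18 + n))
l = 4 (l = -5 + (4 - 1*(-5)) = -5 + (4 + 5) = -5 + 9 = 4)
(l*(a(-4, -4) + T(-3)))*154 = (4*((4 + 4*(-4)) + 1/(18 - 3)))*154 = (4*((4 - 16) + 1/15))*154 = (4*(-12 + 1/15))*154 = (4*(-179/15))*154 = -716/15*154 = -110264/15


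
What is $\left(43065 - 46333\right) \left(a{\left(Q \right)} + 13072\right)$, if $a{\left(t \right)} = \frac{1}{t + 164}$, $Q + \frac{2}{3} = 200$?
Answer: $- \frac{23282021222}{545} \approx -4.2719 \cdot 10^{7}$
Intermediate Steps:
$Q = \frac{598}{3}$ ($Q = - \frac{2}{3} + 200 = \frac{598}{3} \approx 199.33$)
$a{\left(t \right)} = \frac{1}{164 + t}$
$\left(43065 - 46333\right) \left(a{\left(Q \right)} + 13072\right) = \left(43065 - 46333\right) \left(\frac{1}{164 + \frac{598}{3}} + 13072\right) = - 3268 \left(\frac{1}{\frac{1090}{3}} + 13072\right) = - 3268 \left(\frac{3}{1090} + 13072\right) = \left(-3268\right) \frac{14248483}{1090} = - \frac{23282021222}{545}$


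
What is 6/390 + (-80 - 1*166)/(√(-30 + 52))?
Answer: 1/65 - 123*√22/11 ≈ -52.432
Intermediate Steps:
6/390 + (-80 - 1*166)/(√(-30 + 52)) = 6*(1/390) + (-80 - 166)/(√22) = 1/65 - 123*√22/11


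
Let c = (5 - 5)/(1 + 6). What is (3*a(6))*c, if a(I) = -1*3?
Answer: 0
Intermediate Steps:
a(I) = -3
c = 0 (c = 0/7 = 0*(1/7) = 0)
(3*a(6))*c = (3*(-3))*0 = -9*0 = 0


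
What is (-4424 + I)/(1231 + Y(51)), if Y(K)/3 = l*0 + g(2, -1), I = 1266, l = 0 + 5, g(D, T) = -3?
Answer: -1579/611 ≈ -2.5843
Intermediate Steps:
l = 5
Y(K) = -9 (Y(K) = 3*(5*0 - 3) = 3*(0 - 3) = 3*(-3) = -9)
(-4424 + I)/(1231 + Y(51)) = (-4424 + 1266)/(1231 - 9) = -3158/1222 = -3158*1/1222 = -1579/611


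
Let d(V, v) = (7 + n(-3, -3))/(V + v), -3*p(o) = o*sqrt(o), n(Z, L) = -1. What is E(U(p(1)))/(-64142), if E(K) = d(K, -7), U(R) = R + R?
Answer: 9/737633 ≈ 1.2201e-5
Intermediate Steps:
p(o) = -o**(3/2)/3 (p(o) = -o*sqrt(o)/3 = -o**(3/2)/3)
d(V, v) = 6/(V + v) (d(V, v) = (7 - 1)/(V + v) = 6/(V + v))
U(R) = 2*R
E(K) = 6/(-7 + K) (E(K) = 6/(K - 7) = 6/(-7 + K))
E(U(p(1)))/(-64142) = (6/(-7 + 2*(-1**(3/2)/3)))/(-64142) = (6/(-7 + 2*(-1/3*1)))*(-1/64142) = (6/(-7 + 2*(-1/3)))*(-1/64142) = (6/(-7 - 2/3))*(-1/64142) = (6/(-23/3))*(-1/64142) = (6*(-3/23))*(-1/64142) = -18/23*(-1/64142) = 9/737633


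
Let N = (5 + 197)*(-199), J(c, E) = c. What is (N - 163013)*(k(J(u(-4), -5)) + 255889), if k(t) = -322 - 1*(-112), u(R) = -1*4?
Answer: -51956785269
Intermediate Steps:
u(R) = -4
k(t) = -210 (k(t) = -322 + 112 = -210)
N = -40198 (N = 202*(-199) = -40198)
(N - 163013)*(k(J(u(-4), -5)) + 255889) = (-40198 - 163013)*(-210 + 255889) = -203211*255679 = -51956785269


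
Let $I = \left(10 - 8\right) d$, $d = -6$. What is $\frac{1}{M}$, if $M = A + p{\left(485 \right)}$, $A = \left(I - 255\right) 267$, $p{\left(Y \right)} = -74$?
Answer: $- \frac{1}{71363} \approx -1.4013 \cdot 10^{-5}$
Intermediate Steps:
$I = -12$ ($I = \left(10 - 8\right) \left(-6\right) = 2 \left(-6\right) = -12$)
$A = -71289$ ($A = \left(-12 - 255\right) 267 = \left(-267\right) 267 = -71289$)
$M = -71363$ ($M = -71289 - 74 = -71363$)
$\frac{1}{M} = \frac{1}{-71363} = - \frac{1}{71363}$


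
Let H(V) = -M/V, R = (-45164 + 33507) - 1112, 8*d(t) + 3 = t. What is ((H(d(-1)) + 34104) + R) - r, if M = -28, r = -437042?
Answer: 458321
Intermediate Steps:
d(t) = -3/8 + t/8
R = -12769 (R = -11657 - 1112 = -12769)
H(V) = 28/V (H(V) = -(-28)/V = 28/V)
((H(d(-1)) + 34104) + R) - r = ((28/(-3/8 + (⅛)*(-1)) + 34104) - 12769) - 1*(-437042) = ((28/(-3/8 - ⅛) + 34104) - 12769) + 437042 = ((28/(-½) + 34104) - 12769) + 437042 = ((28*(-2) + 34104) - 12769) + 437042 = ((-56 + 34104) - 12769) + 437042 = (34048 - 12769) + 437042 = 21279 + 437042 = 458321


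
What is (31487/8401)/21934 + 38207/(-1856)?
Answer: -3520125615833/171000271552 ≈ -20.586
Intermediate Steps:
(31487/8401)/21934 + 38207/(-1856) = (31487*(1/8401))*(1/21934) + 38207*(-1/1856) = (31487/8401)*(1/21934) - 38207/1856 = 31487/184267534 - 38207/1856 = -3520125615833/171000271552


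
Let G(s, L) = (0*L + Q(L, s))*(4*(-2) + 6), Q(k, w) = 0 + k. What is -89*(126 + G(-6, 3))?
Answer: -10680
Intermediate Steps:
Q(k, w) = k
G(s, L) = -2*L (G(s, L) = (0*L + L)*(4*(-2) + 6) = (0 + L)*(-8 + 6) = L*(-2) = -2*L)
-89*(126 + G(-6, 3)) = -89*(126 - 2*3) = -89*(126 - 6) = -89*120 = -10680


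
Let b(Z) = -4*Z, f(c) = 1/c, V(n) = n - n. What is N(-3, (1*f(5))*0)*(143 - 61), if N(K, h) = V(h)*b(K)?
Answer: 0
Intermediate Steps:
V(n) = 0
N(K, h) = 0 (N(K, h) = 0*(-4*K) = 0)
N(-3, (1*f(5))*0)*(143 - 61) = 0*(143 - 61) = 0*82 = 0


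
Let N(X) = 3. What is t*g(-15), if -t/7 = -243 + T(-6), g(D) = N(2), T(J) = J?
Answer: 5229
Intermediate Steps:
g(D) = 3
t = 1743 (t = -7*(-243 - 6) = -7*(-249) = 1743)
t*g(-15) = 1743*3 = 5229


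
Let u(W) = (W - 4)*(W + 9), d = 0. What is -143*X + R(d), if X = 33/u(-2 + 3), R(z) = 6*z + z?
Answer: 1573/10 ≈ 157.30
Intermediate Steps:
R(z) = 7*z
u(W) = (-4 + W)*(9 + W)
X = -11/10 (X = 33/(-36 + (-2 + 3)² + 5*(-2 + 3)) = 33/(-36 + 1² + 5*1) = 33/(-36 + 1 + 5) = 33/(-30) = 33*(-1/30) = -11/10 ≈ -1.1000)
-143*X + R(d) = -143*(-11/10) + 7*0 = 1573/10 + 0 = 1573/10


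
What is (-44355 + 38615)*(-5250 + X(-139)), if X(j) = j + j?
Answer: 31730720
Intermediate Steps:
X(j) = 2*j
(-44355 + 38615)*(-5250 + X(-139)) = (-44355 + 38615)*(-5250 + 2*(-139)) = -5740*(-5250 - 278) = -5740*(-5528) = 31730720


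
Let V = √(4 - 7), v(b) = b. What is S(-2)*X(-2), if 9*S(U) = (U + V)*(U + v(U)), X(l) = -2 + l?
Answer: -32/9 + 16*I*√3/9 ≈ -3.5556 + 3.0792*I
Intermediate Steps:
V = I*√3 (V = √(-3) = I*√3 ≈ 1.732*I)
S(U) = 2*U*(U + I*√3)/9 (S(U) = ((U + I*√3)*(U + U))/9 = ((U + I*√3)*(2*U))/9 = (2*U*(U + I*√3))/9 = 2*U*(U + I*√3)/9)
S(-2)*X(-2) = ((2/9)*(-2)*(-2 + I*√3))*(-2 - 2) = (8/9 - 4*I*√3/9)*(-4) = -32/9 + 16*I*√3/9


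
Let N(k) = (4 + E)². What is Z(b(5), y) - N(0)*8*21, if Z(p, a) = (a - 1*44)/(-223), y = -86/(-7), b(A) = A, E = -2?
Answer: -1048770/1561 ≈ -671.86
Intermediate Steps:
y = 86/7 (y = -86*(-⅐) = 86/7 ≈ 12.286)
N(k) = 4 (N(k) = (4 - 2)² = 2² = 4)
Z(p, a) = 44/223 - a/223 (Z(p, a) = (a - 44)*(-1/223) = (-44 + a)*(-1/223) = 44/223 - a/223)
Z(b(5), y) - N(0)*8*21 = (44/223 - 1/223*86/7) - 4*8*21 = (44/223 - 86/1561) - 32*21 = 222/1561 - 1*672 = 222/1561 - 672 = -1048770/1561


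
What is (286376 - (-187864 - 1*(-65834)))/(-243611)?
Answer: -408406/243611 ≈ -1.6765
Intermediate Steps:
(286376 - (-187864 - 1*(-65834)))/(-243611) = (286376 - (-187864 + 65834))*(-1/243611) = (286376 - 1*(-122030))*(-1/243611) = (286376 + 122030)*(-1/243611) = 408406*(-1/243611) = -408406/243611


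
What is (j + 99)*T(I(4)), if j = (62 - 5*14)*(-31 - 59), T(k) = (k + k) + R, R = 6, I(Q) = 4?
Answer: 11466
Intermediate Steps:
T(k) = 6 + 2*k (T(k) = (k + k) + 6 = 2*k + 6 = 6 + 2*k)
j = 720 (j = (62 - 70)*(-90) = -8*(-90) = 720)
(j + 99)*T(I(4)) = (720 + 99)*(6 + 2*4) = 819*(6 + 8) = 819*14 = 11466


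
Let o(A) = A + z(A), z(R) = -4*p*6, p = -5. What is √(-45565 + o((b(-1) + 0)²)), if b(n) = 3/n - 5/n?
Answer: 9*I*√561 ≈ 213.17*I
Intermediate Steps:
b(n) = -2/n
z(R) = 120 (z(R) = -4*(-5)*6 = 20*6 = 120)
o(A) = 120 + A (o(A) = A + 120 = 120 + A)
√(-45565 + o((b(-1) + 0)²)) = √(-45565 + (120 + (-2/(-1) + 0)²)) = √(-45565 + (120 + (-2*(-1) + 0)²)) = √(-45565 + (120 + (2 + 0)²)) = √(-45565 + (120 + 2²)) = √(-45565 + (120 + 4)) = √(-45565 + 124) = √(-45441) = 9*I*√561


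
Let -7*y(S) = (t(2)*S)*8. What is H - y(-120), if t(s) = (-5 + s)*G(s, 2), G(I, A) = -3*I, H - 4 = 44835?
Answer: 296593/7 ≈ 42370.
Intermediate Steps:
H = 44839 (H = 4 + 44835 = 44839)
t(s) = -3*s*(-5 + s) (t(s) = (-5 + s)*(-3*s) = -3*s*(-5 + s))
y(S) = -144*S/7 (y(S) = -(3*2*(5 - 1*2))*S*8/7 = -(3*2*(5 - 2))*S*8/7 = -(3*2*3)*S*8/7 = -18*S*8/7 = -144*S/7)
H - y(-120) = 44839 - (-144)*(-120)/7 = 44839 - 1*17280/7 = 44839 - 17280/7 = 296593/7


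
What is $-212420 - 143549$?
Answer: $-355969$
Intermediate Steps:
$-212420 - 143549 = -355969$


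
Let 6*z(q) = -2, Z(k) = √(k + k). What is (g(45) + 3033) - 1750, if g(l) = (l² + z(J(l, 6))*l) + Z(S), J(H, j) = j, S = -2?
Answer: 3293 + 2*I ≈ 3293.0 + 2.0*I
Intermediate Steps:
Z(k) = √2*√k (Z(k) = √(2*k) = √2*√k)
z(q) = -⅓ (z(q) = (⅙)*(-2) = -⅓)
g(l) = l² + 2*I - l/3 (g(l) = (l² - l/3) + √2*√(-2) = (l² - l/3) + √2*(I*√2) = (l² - l/3) + 2*I = l² + 2*I - l/3)
(g(45) + 3033) - 1750 = ((45² + 2*I - ⅓*45) + 3033) - 1750 = ((2025 + 2*I - 15) + 3033) - 1750 = ((2010 + 2*I) + 3033) - 1750 = (5043 + 2*I) - 1750 = 3293 + 2*I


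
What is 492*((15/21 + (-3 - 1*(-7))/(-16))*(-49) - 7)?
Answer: -14637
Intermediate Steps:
492*((15/21 + (-3 - 1*(-7))/(-16))*(-49) - 7) = 492*((15*(1/21) + (-3 + 7)*(-1/16))*(-49) - 7) = 492*((5/7 + 4*(-1/16))*(-49) - 7) = 492*((5/7 - ¼)*(-49) - 7) = 492*((13/28)*(-49) - 7) = 492*(-91/4 - 7) = 492*(-119/4) = -14637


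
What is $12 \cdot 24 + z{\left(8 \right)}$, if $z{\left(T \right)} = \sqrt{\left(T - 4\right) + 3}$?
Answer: $288 + \sqrt{7} \approx 290.65$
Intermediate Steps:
$z{\left(T \right)} = \sqrt{-1 + T}$ ($z{\left(T \right)} = \sqrt{\left(-4 + T\right) + 3} = \sqrt{-1 + T}$)
$12 \cdot 24 + z{\left(8 \right)} = 12 \cdot 24 + \sqrt{-1 + 8} = 288 + \sqrt{7}$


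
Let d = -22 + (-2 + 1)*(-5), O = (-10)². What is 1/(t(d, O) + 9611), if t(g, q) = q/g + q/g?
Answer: 17/163187 ≈ 0.00010417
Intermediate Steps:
O = 100
d = -17 (d = -22 - 1*(-5) = -22 + 5 = -17)
t(g, q) = 2*q/g
1/(t(d, O) + 9611) = 1/(2*100/(-17) + 9611) = 1/(2*100*(-1/17) + 9611) = 1/(-200/17 + 9611) = 1/(163187/17) = 17/163187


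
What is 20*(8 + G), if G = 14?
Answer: 440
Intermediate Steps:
20*(8 + G) = 20*(8 + 14) = 20*22 = 440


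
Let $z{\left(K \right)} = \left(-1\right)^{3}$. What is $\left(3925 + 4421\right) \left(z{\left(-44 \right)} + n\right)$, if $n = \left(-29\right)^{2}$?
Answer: $7010640$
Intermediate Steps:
$z{\left(K \right)} = -1$
$n = 841$
$\left(3925 + 4421\right) \left(z{\left(-44 \right)} + n\right) = \left(3925 + 4421\right) \left(-1 + 841\right) = 8346 \cdot 840 = 7010640$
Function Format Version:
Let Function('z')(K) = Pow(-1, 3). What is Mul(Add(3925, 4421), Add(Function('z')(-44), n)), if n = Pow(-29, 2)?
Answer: 7010640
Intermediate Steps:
Function('z')(K) = -1
n = 841
Mul(Add(3925, 4421), Add(Function('z')(-44), n)) = Mul(Add(3925, 4421), Add(-1, 841)) = Mul(8346, 840) = 7010640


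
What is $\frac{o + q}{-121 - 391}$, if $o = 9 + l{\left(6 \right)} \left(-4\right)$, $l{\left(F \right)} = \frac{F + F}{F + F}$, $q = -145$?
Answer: $\frac{35}{128} \approx 0.27344$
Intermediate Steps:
$l{\left(F \right)} = 1$ ($l{\left(F \right)} = \frac{2 F}{2 F} = 2 F \frac{1}{2 F} = 1$)
$o = 5$ ($o = 9 + 1 \left(-4\right) = 9 - 4 = 5$)
$\frac{o + q}{-121 - 391} = \frac{5 - 145}{-121 - 391} = - \frac{140}{-512} = \left(-140\right) \left(- \frac{1}{512}\right) = \frac{35}{128}$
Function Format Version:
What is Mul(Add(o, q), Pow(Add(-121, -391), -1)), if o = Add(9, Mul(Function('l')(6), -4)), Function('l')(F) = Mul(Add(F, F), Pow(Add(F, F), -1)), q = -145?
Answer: Rational(35, 128) ≈ 0.27344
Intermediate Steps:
Function('l')(F) = 1 (Function('l')(F) = Mul(Mul(2, F), Pow(Mul(2, F), -1)) = Mul(Mul(2, F), Mul(Rational(1, 2), Pow(F, -1))) = 1)
o = 5 (o = Add(9, Mul(1, -4)) = Add(9, -4) = 5)
Mul(Add(o, q), Pow(Add(-121, -391), -1)) = Mul(Add(5, -145), Pow(Add(-121, -391), -1)) = Mul(-140, Pow(-512, -1)) = Mul(-140, Rational(-1, 512)) = Rational(35, 128)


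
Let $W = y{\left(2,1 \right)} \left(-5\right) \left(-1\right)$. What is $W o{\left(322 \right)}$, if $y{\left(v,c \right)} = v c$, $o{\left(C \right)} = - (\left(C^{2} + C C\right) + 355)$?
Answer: $-2077230$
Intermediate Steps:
$o{\left(C \right)} = -355 - 2 C^{2}$ ($o{\left(C \right)} = - (\left(C^{2} + C^{2}\right) + 355) = - (2 C^{2} + 355) = - (355 + 2 C^{2}) = -355 - 2 C^{2}$)
$y{\left(v,c \right)} = c v$
$W = 10$ ($W = 1 \cdot 2 \left(-5\right) \left(-1\right) = 2 \left(-5\right) \left(-1\right) = \left(-10\right) \left(-1\right) = 10$)
$W o{\left(322 \right)} = 10 \left(-355 - 2 \cdot 322^{2}\right) = 10 \left(-355 - 207368\right) = 10 \left(-207723\right) = -2077230$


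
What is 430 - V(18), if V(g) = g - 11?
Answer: 423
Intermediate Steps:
V(g) = -11 + g
430 - V(18) = 430 - (-11 + 18) = 430 - 1*7 = 430 - 7 = 423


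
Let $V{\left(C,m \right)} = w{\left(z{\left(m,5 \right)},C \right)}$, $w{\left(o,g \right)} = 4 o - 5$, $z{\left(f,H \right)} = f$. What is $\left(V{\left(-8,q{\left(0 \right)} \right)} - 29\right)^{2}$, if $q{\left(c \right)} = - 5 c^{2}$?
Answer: $1156$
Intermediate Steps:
$w{\left(o,g \right)} = -5 + 4 o$
$V{\left(C,m \right)} = -5 + 4 m$
$\left(V{\left(-8,q{\left(0 \right)} \right)} - 29\right)^{2} = \left(\left(-5 + 4 \left(- 5 \cdot 0^{2}\right)\right) - 29\right)^{2} = \left(\left(-5 + 4 \left(\left(-5\right) 0\right)\right) - 29\right)^{2} = \left(\left(-5 + 4 \cdot 0\right) - 29\right)^{2} = \left(\left(-5 + 0\right) - 29\right)^{2} = \left(-5 - 29\right)^{2} = \left(-34\right)^{2} = 1156$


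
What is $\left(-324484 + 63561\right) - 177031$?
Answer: $-437954$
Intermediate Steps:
$\left(-324484 + 63561\right) - 177031 = -260923 - 177031 = -437954$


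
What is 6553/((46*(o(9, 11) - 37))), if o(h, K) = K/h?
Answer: -58977/14812 ≈ -3.9817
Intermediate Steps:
6553/((46*(o(9, 11) - 37))) = 6553/((46*(11/9 - 37))) = 6553/((46*(-322/9))) = 6553/(-14812/9) = 6553*(-9/14812) = -58977/14812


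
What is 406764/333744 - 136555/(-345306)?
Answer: 7751352571/4801825236 ≈ 1.6143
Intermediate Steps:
406764/333744 - 136555/(-345306) = 406764*(1/333744) - 136555*(-1/345306) = 33897/27812 + 136555/345306 = 7751352571/4801825236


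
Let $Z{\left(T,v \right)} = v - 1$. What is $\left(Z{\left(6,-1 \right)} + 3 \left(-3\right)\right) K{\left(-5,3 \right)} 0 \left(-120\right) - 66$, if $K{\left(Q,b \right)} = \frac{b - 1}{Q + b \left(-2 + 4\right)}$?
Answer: $-66$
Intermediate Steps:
$Z{\left(T,v \right)} = -1 + v$
$K{\left(Q,b \right)} = \frac{-1 + b}{Q + 2 b}$ ($K{\left(Q,b \right)} = \frac{-1 + b}{Q + b 2} = \frac{-1 + b}{Q + 2 b}$)
$\left(Z{\left(6,-1 \right)} + 3 \left(-3\right)\right) K{\left(-5,3 \right)} 0 \left(-120\right) - 66 = \left(\left(-1 - 1\right) + 3 \left(-3\right)\right) \frac{-1 + 3}{-5 + 2 \cdot 3} \cdot 0 \left(-120\right) - 66 = \left(-2 - 9\right) \frac{1}{-5 + 6} \cdot 2 \cdot 0 \left(-120\right) - 66 = - 11 \cdot 1^{-1} \cdot 2 \cdot 0 \left(-120\right) - 66 = - 11 \cdot 1 \cdot 2 \cdot 0 \left(-120\right) - 66 = \left(-11\right) 2 \cdot 0 \left(-120\right) - 66 = \left(-22\right) 0 \left(-120\right) - 66 = 0 \left(-120\right) - 66 = 0 - 66 = -66$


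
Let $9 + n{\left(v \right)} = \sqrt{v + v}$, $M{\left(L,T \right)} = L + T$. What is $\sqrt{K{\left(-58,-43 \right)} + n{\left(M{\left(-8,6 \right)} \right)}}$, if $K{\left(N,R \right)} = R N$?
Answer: $\sqrt{2485 + 2 i} \approx 49.85 + 0.0201 i$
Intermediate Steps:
$n{\left(v \right)} = -9 + \sqrt{2} \sqrt{v}$ ($n{\left(v \right)} = -9 + \sqrt{v + v} = -9 + \sqrt{2 v} = -9 + \sqrt{2} \sqrt{v}$)
$K{\left(N,R \right)} = N R$
$\sqrt{K{\left(-58,-43 \right)} + n{\left(M{\left(-8,6 \right)} \right)}} = \sqrt{\left(-58\right) \left(-43\right) - \left(9 - \sqrt{2} \sqrt{-8 + 6}\right)} = \sqrt{2494 - \left(9 - \sqrt{2} \sqrt{-2}\right)} = \sqrt{2494 - \left(9 - \sqrt{2} i \sqrt{2}\right)} = \sqrt{2494 - \left(9 - 2 i\right)} = \sqrt{2485 + 2 i}$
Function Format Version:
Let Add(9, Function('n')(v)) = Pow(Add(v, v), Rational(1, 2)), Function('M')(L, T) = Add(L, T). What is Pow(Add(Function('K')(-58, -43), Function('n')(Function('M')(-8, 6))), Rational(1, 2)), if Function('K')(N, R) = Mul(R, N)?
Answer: Pow(Add(2485, Mul(2, I)), Rational(1, 2)) ≈ Add(49.850, Mul(0.0201, I))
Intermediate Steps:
Function('n')(v) = Add(-9, Mul(Pow(2, Rational(1, 2)), Pow(v, Rational(1, 2)))) (Function('n')(v) = Add(-9, Pow(Add(v, v), Rational(1, 2))) = Add(-9, Pow(Mul(2, v), Rational(1, 2))) = Add(-9, Mul(Pow(2, Rational(1, 2)), Pow(v, Rational(1, 2)))))
Function('K')(N, R) = Mul(N, R)
Pow(Add(Function('K')(-58, -43), Function('n')(Function('M')(-8, 6))), Rational(1, 2)) = Pow(Add(Mul(-58, -43), Add(-9, Mul(Pow(2, Rational(1, 2)), Pow(Add(-8, 6), Rational(1, 2))))), Rational(1, 2)) = Pow(Add(2494, Add(-9, Mul(Pow(2, Rational(1, 2)), Pow(-2, Rational(1, 2))))), Rational(1, 2)) = Pow(Add(2494, Add(-9, Mul(Pow(2, Rational(1, 2)), Mul(I, Pow(2, Rational(1, 2)))))), Rational(1, 2)) = Pow(Add(2494, Add(-9, Mul(2, I))), Rational(1, 2)) = Pow(Add(2485, Mul(2, I)), Rational(1, 2))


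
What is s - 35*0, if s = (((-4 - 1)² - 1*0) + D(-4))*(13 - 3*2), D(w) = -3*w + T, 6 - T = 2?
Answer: 287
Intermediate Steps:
T = 4 (T = 6 - 1*2 = 6 - 2 = 4)
D(w) = 4 - 3*w (D(w) = -3*w + 4 = 4 - 3*w)
s = 287 (s = (((-4 - 1)² - 1*0) + (4 - 3*(-4)))*(13 - 3*2) = (((-5)² + 0) + (4 + 12))*(13 - 6) = ((25 + 0) + 16)*7 = (25 + 16)*7 = 41*7 = 287)
s - 35*0 = 287 - 35*0 = 287 + 0 = 287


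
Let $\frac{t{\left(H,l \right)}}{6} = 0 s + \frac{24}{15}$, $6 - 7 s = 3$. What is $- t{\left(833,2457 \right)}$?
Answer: $- \frac{48}{5} \approx -9.6$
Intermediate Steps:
$s = \frac{3}{7}$ ($s = \frac{6}{7} - \frac{3}{7} = \frac{3}{7} \approx 0.42857$)
$t{\left(H,l \right)} = \frac{48}{5}$ ($t{\left(H,l \right)} = 6 \left(0 \cdot \frac{3}{7} + \frac{24}{15}\right) = 6 \left(0 + 24 \cdot \frac{1}{15}\right) = 6 \left(0 + \frac{8}{5}\right) = 6 \cdot \frac{8}{5} = \frac{48}{5}$)
$- t{\left(833,2457 \right)} = \left(-1\right) \frac{48}{5} = - \frac{48}{5}$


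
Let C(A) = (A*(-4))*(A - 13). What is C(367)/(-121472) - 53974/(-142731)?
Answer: 10091204245/2167227504 ≈ 4.6563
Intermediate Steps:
C(A) = -4*A*(-13 + A) (C(A) = (-4*A)*(-13 + A) = -4*A*(-13 + A))
C(367)/(-121472) - 53974/(-142731) = (4*367*(13 - 1*367))/(-121472) - 53974/(-142731) = (4*367*(13 - 367))*(-1/121472) - 53974*(-1/142731) = (4*367*(-354))*(-1/121472) + 53974/142731 = -519672*(-1/121472) + 53974/142731 = 64959/15184 + 53974/142731 = 10091204245/2167227504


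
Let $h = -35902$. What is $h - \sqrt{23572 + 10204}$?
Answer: $-35902 - 4 \sqrt{2111} \approx -36086.0$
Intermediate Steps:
$h - \sqrt{23572 + 10204} = -35902 - \sqrt{23572 + 10204} = -35902 - \sqrt{33776} = -35902 - 4 \sqrt{2111}$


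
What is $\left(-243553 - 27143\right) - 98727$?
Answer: $-369423$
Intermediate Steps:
$\left(-243553 - 27143\right) - 98727 = -270696 - 98727 = -369423$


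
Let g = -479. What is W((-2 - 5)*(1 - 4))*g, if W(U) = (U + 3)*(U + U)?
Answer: -482832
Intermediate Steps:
W(U) = 2*U*(3 + U) (W(U) = (3 + U)*(2*U) = 2*U*(3 + U))
W((-2 - 5)*(1 - 4))*g = (2*((-2 - 5)*(1 - 4))*(3 + (-2 - 5)*(1 - 4)))*(-479) = (2*(-7*(-3))*(3 - 7*(-3)))*(-479) = (2*21*(3 + 21))*(-479) = (2*21*24)*(-479) = 1008*(-479) = -482832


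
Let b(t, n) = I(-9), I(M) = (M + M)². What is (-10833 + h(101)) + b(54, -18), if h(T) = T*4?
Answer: -10105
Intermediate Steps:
I(M) = 4*M² (I(M) = (2*M)² = 4*M²)
h(T) = 4*T
b(t, n) = 324 (b(t, n) = 4*(-9)² = 4*81 = 324)
(-10833 + h(101)) + b(54, -18) = (-10833 + 4*101) + 324 = (-10833 + 404) + 324 = -10429 + 324 = -10105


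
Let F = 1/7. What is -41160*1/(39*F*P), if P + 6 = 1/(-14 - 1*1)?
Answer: 205800/169 ≈ 1217.8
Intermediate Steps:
F = ⅐ ≈ 0.14286
P = -91/15 (P = -6 + 1/(-14 - 1*1) = -6 + 1/(-14 - 1) = -6 + 1/(-15) = -6 - 1/15 = -91/15 ≈ -6.0667)
-41160*1/(39*F*P) = -41160/(((⅐)*(-91/15))*39) = -41160/((-13/15*39)) = -41160/(-169/5) = -41160*(-5/169) = 205800/169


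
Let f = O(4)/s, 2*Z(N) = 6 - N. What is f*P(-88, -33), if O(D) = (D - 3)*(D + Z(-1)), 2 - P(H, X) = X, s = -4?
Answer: -525/8 ≈ -65.625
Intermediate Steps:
P(H, X) = 2 - X
Z(N) = 3 - N/2 (Z(N) = (6 - N)/2 = 3 - N/2)
O(D) = (-3 + D)*(7/2 + D) (O(D) = (D - 3)*(D + (3 - ½*(-1))) = (-3 + D)*(D + (3 + ½)) = (-3 + D)*(D + 7/2) = (-3 + D)*(7/2 + D))
f = -15/8 (f = (-21/2 + 4² + (½)*4)/(-4) = (-21/2 + 16 + 2)*(-¼) = (15/2)*(-¼) = -15/8 ≈ -1.8750)
f*P(-88, -33) = -15*(2 - 1*(-33))/8 = -15*(2 + 33)/8 = -15/8*35 = -525/8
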